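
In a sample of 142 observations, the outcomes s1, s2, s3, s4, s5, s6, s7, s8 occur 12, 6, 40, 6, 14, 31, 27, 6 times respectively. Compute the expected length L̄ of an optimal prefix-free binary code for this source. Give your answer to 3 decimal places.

Probabilities are the counts divided by 142.
Repeatedly combine the two least-probable nodes; the expected code length is the sum of the merged weights.
merge 3/71 + 3/71 → 6/71
merge 3/71 + 6/71 → 9/71
merge 6/71 + 7/71 → 13/71
merge 9/71 + 13/71 → 22/71
merge 27/142 + 31/142 → 29/71
merge 20/71 + 22/71 → 42/71
merge 29/71 + 42/71 → 1
L = 6/71 + 9/71 + 13/71 + 22/71 + 29/71 + 42/71 + 1 = 192/71 ≈ 2.704 bits/symbol.

2.704 bits/symbol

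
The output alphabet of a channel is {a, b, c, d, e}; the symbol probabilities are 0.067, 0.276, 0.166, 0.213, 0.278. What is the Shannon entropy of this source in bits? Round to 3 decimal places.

2.193 bits

H = −Σ pᵢ log₂ pᵢ.
−0.067·log₂(0.067) = 0.2613
−0.276·log₂(0.276) = 0.5126
−0.166·log₂(0.166) = 0.4301
−0.213·log₂(0.213) = 0.4752
−0.278·log₂(0.278) = 0.5134
Sum ≈ 2.1926 → 2.193 bits.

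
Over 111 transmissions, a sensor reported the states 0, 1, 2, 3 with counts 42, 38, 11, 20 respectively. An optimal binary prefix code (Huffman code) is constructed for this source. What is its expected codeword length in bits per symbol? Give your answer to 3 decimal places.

Probabilities are the counts divided by 111.
Repeatedly combine the two least-probable nodes; the expected code length is the sum of the merged weights.
merge 11/111 + 20/111 → 31/111
merge 31/111 + 38/111 → 23/37
merge 14/37 + 23/37 → 1
L = 31/111 + 23/37 + 1 = 211/111 ≈ 1.901 bits/symbol.

1.901 bits/symbol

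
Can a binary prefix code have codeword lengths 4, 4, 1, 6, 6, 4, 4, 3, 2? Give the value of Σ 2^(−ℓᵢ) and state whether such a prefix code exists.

With common denominator 2^6 = 64: Σ 2^(−ℓᵢ) = 4/64 + 4/64 + 32/64 + 1/64 + 1/64 + 4/64 + 4/64 + 8/64 + 16/64 = 74/64 = 1.15625.
Kraft's inequality requires Σ ≤ 1; here Σ = 1.15625 > 1, so no such prefix code exists.

1.15625; no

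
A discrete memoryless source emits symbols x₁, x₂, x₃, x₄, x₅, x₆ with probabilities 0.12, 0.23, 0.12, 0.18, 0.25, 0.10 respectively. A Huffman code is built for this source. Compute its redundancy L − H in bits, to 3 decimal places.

0.021 bits

Entropy H = −Σ p log₂ p ≈ 2.4993 bits.
Huffman merges: 1/10+3/25→11/50; 3/25+9/50→3/10; 11/50+23/100→9/20; 1/4+3/10→11/20; 9/20+11/20→1. L = 63/25 ≈ 2.5200.
L − H = 2.5200 − 2.4993 = 0.021 bits.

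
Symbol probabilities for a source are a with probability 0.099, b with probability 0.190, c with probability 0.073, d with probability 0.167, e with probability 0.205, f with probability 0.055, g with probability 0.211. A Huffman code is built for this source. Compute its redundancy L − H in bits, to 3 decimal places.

0.047 bits

Entropy H = −Σ p log₂ p ≈ 2.6648 bits.
Huffman merges: 11/200+73/1000→16/125; 99/1000+16/125→227/1000; 167/1000+19/100→357/1000; 41/200+211/1000→52/125; 227/1000+357/1000→73/125; 52/125+73/125→1. L = 339/125 ≈ 2.7120.
L − H = 2.7120 − 2.6648 = 0.047 bits.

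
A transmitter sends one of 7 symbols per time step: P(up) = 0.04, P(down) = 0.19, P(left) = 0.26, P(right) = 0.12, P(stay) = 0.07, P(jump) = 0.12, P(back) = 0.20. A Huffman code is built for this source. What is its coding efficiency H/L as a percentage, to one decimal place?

Entropy H = −Σ p log₂ p ≈ 2.6133 bits.
Huffman merges: 1/25+7/100→11/100; 11/100+3/25→23/100; 3/25+19/100→31/100; 1/5+23/100→43/100; 13/50+31/100→57/100; 43/100+57/100→1. L = 53/20 ≈ 2.6500.
Efficiency = H/L = 2.6133/2.6500 = 98.6%.

98.6%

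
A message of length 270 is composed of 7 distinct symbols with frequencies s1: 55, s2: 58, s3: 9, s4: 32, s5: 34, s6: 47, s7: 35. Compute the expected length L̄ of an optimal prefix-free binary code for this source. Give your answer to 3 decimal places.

2.733 bits/symbol

Probabilities are the counts divided by 270.
Repeatedly combine the two least-probable nodes; the expected code length is the sum of the merged weights.
merge 1/30 + 16/135 → 41/270
merge 17/135 + 7/54 → 23/90
merge 41/270 + 47/270 → 44/135
merge 11/54 + 29/135 → 113/270
merge 23/90 + 44/135 → 157/270
merge 113/270 + 157/270 → 1
L = 41/270 + 23/90 + 44/135 + 113/270 + 157/270 + 1 = 41/15 ≈ 2.733 bits/symbol.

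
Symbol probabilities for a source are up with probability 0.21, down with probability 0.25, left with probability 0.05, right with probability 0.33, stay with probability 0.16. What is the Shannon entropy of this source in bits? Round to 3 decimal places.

H = −Σ pᵢ log₂ pᵢ.
−0.21·log₂(0.21) = 0.4728
−0.25·log₂(0.25) = 0.5000
−0.05·log₂(0.05) = 0.2161
−0.33·log₂(0.33) = 0.5278
−0.16·log₂(0.16) = 0.4230
Sum ≈ 2.1398 → 2.140 bits.

2.140 bits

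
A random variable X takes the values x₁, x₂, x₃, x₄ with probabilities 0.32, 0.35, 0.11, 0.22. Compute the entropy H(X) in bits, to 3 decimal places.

1.887 bits

H = −Σ pᵢ log₂ pᵢ.
−0.32·log₂(0.32) = 0.5260
−0.35·log₂(0.35) = 0.5301
−0.11·log₂(0.11) = 0.3503
−0.22·log₂(0.22) = 0.4806
Sum ≈ 1.8870 → 1.887 bits.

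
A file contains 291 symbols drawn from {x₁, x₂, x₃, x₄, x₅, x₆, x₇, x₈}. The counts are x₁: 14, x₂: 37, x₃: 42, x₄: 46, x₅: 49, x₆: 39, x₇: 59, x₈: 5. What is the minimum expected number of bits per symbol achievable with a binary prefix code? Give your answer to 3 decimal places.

Probabilities are the counts divided by 291.
Repeatedly combine the two least-probable nodes; the expected code length is the sum of the merged weights.
merge 5/291 + 14/291 → 19/291
merge 19/291 + 37/291 → 56/291
merge 13/97 + 14/97 → 27/97
merge 46/291 + 49/291 → 95/291
merge 56/291 + 59/291 → 115/291
merge 27/97 + 95/291 → 176/291
merge 115/291 + 176/291 → 1
L = 19/291 + 56/291 + 27/97 + 95/291 + 115/291 + 176/291 + 1 = 833/291 ≈ 2.863 bits/symbol.

2.863 bits/symbol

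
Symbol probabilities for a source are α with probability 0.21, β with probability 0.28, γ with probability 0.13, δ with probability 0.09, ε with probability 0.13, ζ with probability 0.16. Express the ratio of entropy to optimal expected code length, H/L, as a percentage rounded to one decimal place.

99.1%

Entropy H = −Σ p log₂ p ≈ 2.4880 bits.
Huffman merges: 9/100+13/100→11/50; 13/100+4/25→29/100; 21/100+11/50→43/100; 7/25+29/100→57/100; 43/100+57/100→1. L = 251/100 ≈ 2.5100.
Efficiency = H/L = 2.4880/2.5100 = 99.1%.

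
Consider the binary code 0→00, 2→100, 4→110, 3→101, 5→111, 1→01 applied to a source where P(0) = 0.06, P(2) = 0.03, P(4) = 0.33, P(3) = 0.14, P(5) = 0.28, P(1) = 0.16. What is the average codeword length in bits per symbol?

2.78 bits/symbol

L̄ = Σ pᵢ·ℓᵢ = 0.06·2 + 0.03·3 + 0.33·3 + 0.14·3 + 0.28·3 + 0.16·2 = 2.78 bits/symbol.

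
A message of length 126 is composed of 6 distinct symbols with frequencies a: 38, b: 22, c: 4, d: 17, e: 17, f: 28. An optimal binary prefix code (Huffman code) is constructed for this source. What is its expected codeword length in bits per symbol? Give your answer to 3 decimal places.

Probabilities are the counts divided by 126.
Repeatedly combine the two least-probable nodes; the expected code length is the sum of the merged weights.
merge 2/63 + 17/126 → 1/6
merge 17/126 + 1/6 → 19/63
merge 11/63 + 2/9 → 25/63
merge 19/63 + 19/63 → 38/63
merge 25/63 + 38/63 → 1
L = 1/6 + 19/63 + 25/63 + 38/63 + 1 = 311/126 ≈ 2.468 bits/symbol.

2.468 bits/symbol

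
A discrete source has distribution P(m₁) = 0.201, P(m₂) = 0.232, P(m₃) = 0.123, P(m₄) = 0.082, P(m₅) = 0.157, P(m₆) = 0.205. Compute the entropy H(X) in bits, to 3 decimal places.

H = −Σ pᵢ log₂ pᵢ.
−0.201·log₂(0.201) = 0.4653
−0.232·log₂(0.232) = 0.4890
−0.123·log₂(0.123) = 0.3719
−0.082·log₂(0.082) = 0.2959
−0.157·log₂(0.157) = 0.4194
−0.205·log₂(0.205) = 0.4687
Sum ≈ 2.5101 → 2.510 bits.

2.510 bits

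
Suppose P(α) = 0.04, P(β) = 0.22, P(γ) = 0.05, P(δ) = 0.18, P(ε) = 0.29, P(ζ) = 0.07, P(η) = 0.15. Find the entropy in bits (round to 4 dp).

H = −Σ pᵢ log₂ pᵢ.
−0.04·log₂(0.04) = 0.1858
−0.22·log₂(0.22) = 0.4806
−0.05·log₂(0.05) = 0.2161
−0.18·log₂(0.18) = 0.4453
−0.29·log₂(0.29) = 0.5179
−0.07·log₂(0.07) = 0.2686
−0.15·log₂(0.15) = 0.4105
Sum ≈ 2.5247 → 2.5247 bits.

2.5247 bits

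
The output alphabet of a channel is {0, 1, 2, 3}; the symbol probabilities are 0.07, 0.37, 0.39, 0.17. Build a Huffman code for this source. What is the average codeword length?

1.85 bits/symbol

Repeatedly combine the two least-probable nodes; the expected code length is the sum of the merged weights.
merge 7/100 + 17/100 → 6/25
merge 6/25 + 37/100 → 61/100
merge 39/100 + 61/100 → 1
L = 6/25 + 61/100 + 1 = 37/20 = 1.85 bits/symbol.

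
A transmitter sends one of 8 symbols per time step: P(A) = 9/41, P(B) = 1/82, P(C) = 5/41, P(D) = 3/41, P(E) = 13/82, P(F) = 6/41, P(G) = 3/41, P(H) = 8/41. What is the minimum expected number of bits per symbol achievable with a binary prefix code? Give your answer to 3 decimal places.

Repeatedly combine the two least-probable nodes; the expected code length is the sum of the merged weights.
merge 1/82 + 3/41 → 7/82
merge 3/41 + 7/82 → 13/82
merge 5/41 + 6/41 → 11/41
merge 13/82 + 13/82 → 13/41
merge 8/41 + 9/41 → 17/41
merge 11/41 + 13/41 → 24/41
merge 17/41 + 24/41 → 1
L = 7/82 + 13/82 + 11/41 + 13/41 + 17/41 + 24/41 + 1 = 116/41 ≈ 2.829 bits/symbol.

2.829 bits/symbol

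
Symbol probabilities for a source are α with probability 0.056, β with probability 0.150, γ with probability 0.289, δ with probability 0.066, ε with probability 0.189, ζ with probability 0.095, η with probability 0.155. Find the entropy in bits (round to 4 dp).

H = −Σ pᵢ log₂ pᵢ.
−0.056·log₂(0.056) = 0.2329
−0.150·log₂(0.150) = 0.4105
−0.289·log₂(0.289) = 0.5176
−0.066·log₂(0.066) = 0.2588
−0.189·log₂(0.189) = 0.4543
−0.095·log₂(0.095) = 0.3226
−0.155·log₂(0.155) = 0.4169
Sum ≈ 2.6136 → 2.6136 bits.

2.6136 bits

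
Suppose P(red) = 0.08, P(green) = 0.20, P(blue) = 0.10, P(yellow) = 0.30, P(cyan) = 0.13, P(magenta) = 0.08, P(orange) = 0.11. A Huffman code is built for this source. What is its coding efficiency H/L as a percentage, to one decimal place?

99.0%

Entropy H = −Σ p log₂ p ≈ 2.6336 bits.
Huffman merges: 2/25+2/25→4/25; 1/10+11/100→21/100; 13/100+4/25→29/100; 1/5+21/100→41/100; 29/100+3/10→59/100; 41/100+59/100→1. L = 133/50 ≈ 2.6600.
Efficiency = H/L = 2.6336/2.6600 = 99.0%.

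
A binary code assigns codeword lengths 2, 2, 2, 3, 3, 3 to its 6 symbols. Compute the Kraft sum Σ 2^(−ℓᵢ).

With common denominator 2^3 = 8: Σ 2^(−ℓᵢ) = 2/8 + 2/8 + 2/8 + 1/8 + 1/8 + 1/8 = 9/8 = 1.125.

1.125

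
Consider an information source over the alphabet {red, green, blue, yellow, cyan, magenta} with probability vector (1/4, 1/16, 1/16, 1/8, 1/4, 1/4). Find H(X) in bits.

2.375 bits

Each probability is a power of 1/2, so log₂(1/p) is an integer.
H = Σ p·log₂(1/p) = 1/4·2 + 1/16·4 + 1/16·4 + 1/8·3 + 1/4·2 + 1/4·2 = 2.375 bits.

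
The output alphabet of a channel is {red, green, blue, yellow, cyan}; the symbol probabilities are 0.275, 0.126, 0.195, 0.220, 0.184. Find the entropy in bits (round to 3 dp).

H = −Σ pᵢ log₂ pᵢ.
−0.275·log₂(0.275) = 0.5122
−0.126·log₂(0.126) = 0.3766
−0.195·log₂(0.195) = 0.4599
−0.220·log₂(0.220) = 0.4806
−0.184·log₂(0.184) = 0.4494
Sum ≈ 2.2786 → 2.279 bits.

2.279 bits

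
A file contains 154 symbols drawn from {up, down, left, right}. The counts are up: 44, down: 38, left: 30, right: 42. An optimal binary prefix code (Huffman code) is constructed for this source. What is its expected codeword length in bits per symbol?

Probabilities are the counts divided by 154.
Repeatedly combine the two least-probable nodes; the expected code length is the sum of the merged weights.
merge 15/77 + 19/77 → 34/77
merge 3/11 + 2/7 → 43/77
merge 34/77 + 43/77 → 1
L = 34/77 + 43/77 + 1 = 2 bits/symbol.

2 bits/symbol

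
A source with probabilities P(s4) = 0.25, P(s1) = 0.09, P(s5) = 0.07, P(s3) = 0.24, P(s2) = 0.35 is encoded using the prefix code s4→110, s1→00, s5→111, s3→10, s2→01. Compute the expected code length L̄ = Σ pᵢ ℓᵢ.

L̄ = Σ pᵢ·ℓᵢ = 0.25·3 + 0.09·2 + 0.07·3 + 0.24·2 + 0.35·2 = 2.32 bits/symbol.

2.32 bits/symbol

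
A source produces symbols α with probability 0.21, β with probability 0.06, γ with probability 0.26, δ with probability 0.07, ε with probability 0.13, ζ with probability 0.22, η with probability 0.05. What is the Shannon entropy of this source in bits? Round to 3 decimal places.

2.570 bits

H = −Σ pᵢ log₂ pᵢ.
−0.21·log₂(0.21) = 0.4728
−0.06·log₂(0.06) = 0.2435
−0.26·log₂(0.26) = 0.5053
−0.07·log₂(0.07) = 0.2686
−0.13·log₂(0.13) = 0.3826
−0.22·log₂(0.22) = 0.4806
−0.05·log₂(0.05) = 0.2161
Sum ≈ 2.5695 → 2.570 bits.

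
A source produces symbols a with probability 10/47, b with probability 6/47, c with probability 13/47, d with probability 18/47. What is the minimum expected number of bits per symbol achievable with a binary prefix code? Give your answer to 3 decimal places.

1.957 bits/symbol

Repeatedly combine the two least-probable nodes; the expected code length is the sum of the merged weights.
merge 6/47 + 10/47 → 16/47
merge 13/47 + 16/47 → 29/47
merge 18/47 + 29/47 → 1
L = 16/47 + 29/47 + 1 = 92/47 ≈ 1.957 bits/symbol.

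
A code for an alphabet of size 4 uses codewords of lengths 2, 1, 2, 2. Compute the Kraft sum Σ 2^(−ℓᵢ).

1.25

With common denominator 2^2 = 4: Σ 2^(−ℓᵢ) = 1/4 + 2/4 + 1/4 + 1/4 = 5/4 = 1.25.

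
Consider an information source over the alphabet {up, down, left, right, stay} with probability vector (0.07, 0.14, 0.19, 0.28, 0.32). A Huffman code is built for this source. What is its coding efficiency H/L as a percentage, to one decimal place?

Entropy H = −Σ p log₂ p ≈ 2.1611 bits.
Huffman merges: 7/100+7/50→21/100; 19/100+21/100→2/5; 7/25+8/25→3/5; 2/5+3/5→1. L = 221/100 ≈ 2.2100.
Efficiency = H/L = 2.1611/2.2100 = 97.8%.

97.8%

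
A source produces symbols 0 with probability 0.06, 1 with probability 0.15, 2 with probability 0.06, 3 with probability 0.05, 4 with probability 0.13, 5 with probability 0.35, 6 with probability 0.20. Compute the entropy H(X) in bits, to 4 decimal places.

H = −Σ pᵢ log₂ pᵢ.
−0.06·log₂(0.06) = 0.2435
−0.15·log₂(0.15) = 0.4105
−0.06·log₂(0.06) = 0.2435
−0.05·log₂(0.05) = 0.2161
−0.13·log₂(0.13) = 0.3826
−0.35·log₂(0.35) = 0.5301
−0.20·log₂(0.20) = 0.4644
Sum ≈ 2.4908 → 2.4908 bits.

2.4908 bits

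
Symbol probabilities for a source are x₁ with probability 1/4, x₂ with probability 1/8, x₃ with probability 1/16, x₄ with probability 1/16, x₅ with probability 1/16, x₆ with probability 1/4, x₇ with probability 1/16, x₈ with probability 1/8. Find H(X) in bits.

2.75 bits

Each probability is a power of 1/2, so log₂(1/p) is an integer.
H = Σ p·log₂(1/p) = 1/4·2 + 1/8·3 + 1/16·4 + 1/16·4 + 1/16·4 + 1/4·2 + 1/16·4 + 1/8·3 = 2.75 bits.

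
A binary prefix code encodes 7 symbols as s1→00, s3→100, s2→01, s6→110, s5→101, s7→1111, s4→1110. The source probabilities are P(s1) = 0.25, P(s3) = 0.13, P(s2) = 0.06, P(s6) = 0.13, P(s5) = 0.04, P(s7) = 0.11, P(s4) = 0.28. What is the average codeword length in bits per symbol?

3.08 bits/symbol

L̄ = Σ pᵢ·ℓᵢ = 0.25·2 + 0.13·3 + 0.06·2 + 0.13·3 + 0.04·3 + 0.11·4 + 0.28·4 = 3.08 bits/symbol.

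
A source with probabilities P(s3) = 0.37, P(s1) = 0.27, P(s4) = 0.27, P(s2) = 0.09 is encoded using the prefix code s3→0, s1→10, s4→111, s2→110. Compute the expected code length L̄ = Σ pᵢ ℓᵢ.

1.99 bits/symbol

L̄ = Σ pᵢ·ℓᵢ = 0.37·1 + 0.27·2 + 0.27·3 + 0.09·3 = 1.99 bits/symbol.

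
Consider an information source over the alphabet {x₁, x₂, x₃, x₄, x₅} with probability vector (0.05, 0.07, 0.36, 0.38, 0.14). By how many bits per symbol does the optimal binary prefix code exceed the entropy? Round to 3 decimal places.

0.057 bits

Entropy H = −Σ p log₂ p ≈ 1.9428 bits.
Huffman merges: 1/20+7/100→3/25; 3/25+7/50→13/50; 13/50+9/25→31/50; 19/50+31/50→1. L = 2 ≈ 2.0000.
L − H = 2.0000 − 1.9428 = 0.057 bits.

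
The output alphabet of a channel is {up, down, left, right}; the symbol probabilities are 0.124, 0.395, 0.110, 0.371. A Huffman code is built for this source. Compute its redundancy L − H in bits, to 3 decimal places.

0.055 bits

Entropy H = −Σ p log₂ p ≈ 1.7838 bits.
Huffman merges: 11/100+31/250→117/500; 117/500+371/1000→121/200; 79/200+121/200→1. L = 1839/1000 ≈ 1.8390.
L − H = 1.8390 − 1.7838 = 0.055 bits.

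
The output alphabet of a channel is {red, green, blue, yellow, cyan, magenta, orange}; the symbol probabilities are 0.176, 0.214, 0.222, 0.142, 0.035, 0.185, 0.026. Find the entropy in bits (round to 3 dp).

H = −Σ pᵢ log₂ pᵢ.
−0.176·log₂(0.176) = 0.4411
−0.214·log₂(0.214) = 0.4760
−0.222·log₂(0.222) = 0.4820
−0.142·log₂(0.142) = 0.3999
−0.035·log₂(0.035) = 0.1693
−0.185·log₂(0.185) = 0.4504
−0.026·log₂(0.026) = 0.1369
Sum ≈ 2.5556 → 2.556 bits.

2.556 bits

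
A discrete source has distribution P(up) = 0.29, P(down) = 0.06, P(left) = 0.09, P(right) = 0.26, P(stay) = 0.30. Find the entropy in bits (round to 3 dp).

H = −Σ pᵢ log₂ pᵢ.
−0.29·log₂(0.29) = 0.5179
−0.06·log₂(0.06) = 0.2435
−0.09·log₂(0.09) = 0.3127
−0.26·log₂(0.26) = 0.5053
−0.30·log₂(0.30) = 0.5211
Sum ≈ 2.1005 → 2.100 bits.

2.100 bits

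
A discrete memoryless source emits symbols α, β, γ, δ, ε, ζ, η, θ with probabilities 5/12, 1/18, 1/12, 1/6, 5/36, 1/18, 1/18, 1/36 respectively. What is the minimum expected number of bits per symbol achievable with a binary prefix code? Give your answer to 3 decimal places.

Repeatedly combine the two least-probable nodes; the expected code length is the sum of the merged weights.
merge 1/36 + 1/18 → 1/12
merge 1/18 + 1/18 → 1/9
merge 1/12 + 1/12 → 1/6
merge 1/9 + 5/36 → 1/4
merge 1/6 + 1/6 → 1/3
merge 1/4 + 1/3 → 7/12
merge 5/12 + 7/12 → 1
L = 1/12 + 1/9 + 1/6 + 1/4 + 1/3 + 7/12 + 1 = 91/36 ≈ 2.528 bits/symbol.

2.528 bits/symbol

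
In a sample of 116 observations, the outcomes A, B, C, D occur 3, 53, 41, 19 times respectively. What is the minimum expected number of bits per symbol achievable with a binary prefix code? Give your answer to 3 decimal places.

Probabilities are the counts divided by 116.
Repeatedly combine the two least-probable nodes; the expected code length is the sum of the merged weights.
merge 3/116 + 19/116 → 11/58
merge 11/58 + 41/116 → 63/116
merge 53/116 + 63/116 → 1
L = 11/58 + 63/116 + 1 = 201/116 ≈ 1.733 bits/symbol.

1.733 bits/symbol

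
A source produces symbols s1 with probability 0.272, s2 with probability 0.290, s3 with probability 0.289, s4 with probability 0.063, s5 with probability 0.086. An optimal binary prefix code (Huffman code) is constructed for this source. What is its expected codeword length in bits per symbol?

Repeatedly combine the two least-probable nodes; the expected code length is the sum of the merged weights.
merge 63/1000 + 43/500 → 149/1000
merge 149/1000 + 34/125 → 421/1000
merge 289/1000 + 29/100 → 579/1000
merge 421/1000 + 579/1000 → 1
L = 149/1000 + 421/1000 + 579/1000 + 1 = 2149/1000 = 2.149 bits/symbol.

2.149 bits/symbol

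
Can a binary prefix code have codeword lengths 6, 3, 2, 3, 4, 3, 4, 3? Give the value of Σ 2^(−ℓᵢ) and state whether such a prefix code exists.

0.890625; yes

With common denominator 2^6 = 64: Σ 2^(−ℓᵢ) = 1/64 + 8/64 + 16/64 + 8/64 + 4/64 + 8/64 + 4/64 + 8/64 = 57/64 = 0.890625.
Kraft's inequality requires Σ ≤ 1; here Σ = 0.890625 ≤ 1, so such a prefix code exists.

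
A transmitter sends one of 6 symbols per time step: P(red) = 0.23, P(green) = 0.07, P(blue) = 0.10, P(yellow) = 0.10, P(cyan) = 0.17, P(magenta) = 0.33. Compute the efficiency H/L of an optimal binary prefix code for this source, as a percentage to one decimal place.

97.7%

Entropy H = −Σ p log₂ p ≈ 2.3830 bits.
Huffman merges: 7/100+1/10→17/100; 1/10+17/100→27/100; 17/100+23/100→2/5; 27/100+33/100→3/5; 2/5+3/5→1. L = 61/25 ≈ 2.4400.
Efficiency = H/L = 2.3830/2.4400 = 97.7%.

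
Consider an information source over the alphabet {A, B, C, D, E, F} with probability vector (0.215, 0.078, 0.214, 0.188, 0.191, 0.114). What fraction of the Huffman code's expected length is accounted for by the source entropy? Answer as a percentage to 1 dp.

Entropy H = −Σ p log₂ p ≈ 2.5065 bits.
Huffman merges: 39/500+57/500→24/125; 47/250+191/1000→379/1000; 24/125+107/500→203/500; 43/200+379/1000→297/500; 203/500+297/500→1. L = 2571/1000 ≈ 2.5710.
Efficiency = H/L = 2.5065/2.5710 = 97.5%.

97.5%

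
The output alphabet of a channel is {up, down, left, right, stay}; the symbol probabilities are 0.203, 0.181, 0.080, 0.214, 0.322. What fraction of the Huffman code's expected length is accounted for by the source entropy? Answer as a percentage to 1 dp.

Entropy H = −Σ p log₂ p ≈ 2.2073 bits.
Huffman merges: 2/25+181/1000→261/1000; 203/1000+107/500→417/1000; 261/1000+161/500→583/1000; 417/1000+583/1000→1. L = 2261/1000 ≈ 2.2610.
Efficiency = H/L = 2.2073/2.2610 = 97.6%.

97.6%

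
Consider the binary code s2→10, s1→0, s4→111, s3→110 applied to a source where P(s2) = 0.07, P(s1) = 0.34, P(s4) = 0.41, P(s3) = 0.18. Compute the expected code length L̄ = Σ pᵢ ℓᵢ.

L̄ = Σ pᵢ·ℓᵢ = 0.07·2 + 0.34·1 + 0.41·3 + 0.18·3 = 2.25 bits/symbol.

2.25 bits/symbol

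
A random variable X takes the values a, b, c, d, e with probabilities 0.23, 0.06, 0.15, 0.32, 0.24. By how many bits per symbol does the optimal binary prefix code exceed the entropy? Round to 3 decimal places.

0.048 bits

Entropy H = −Σ p log₂ p ≈ 2.1619 bits.
Huffman merges: 3/50+3/20→21/100; 21/100+23/100→11/25; 6/25+8/25→14/25; 11/25+14/25→1. L = 221/100 ≈ 2.2100.
L − H = 2.2100 − 2.1619 = 0.048 bits.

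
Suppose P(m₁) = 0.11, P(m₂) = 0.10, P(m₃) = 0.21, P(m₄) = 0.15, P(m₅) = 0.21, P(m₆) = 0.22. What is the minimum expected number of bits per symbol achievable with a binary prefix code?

2.57 bits/symbol

Repeatedly combine the two least-probable nodes; the expected code length is the sum of the merged weights.
merge 1/10 + 11/100 → 21/100
merge 3/20 + 21/100 → 9/25
merge 21/100 + 21/100 → 21/50
merge 11/50 + 9/25 → 29/50
merge 21/50 + 29/50 → 1
L = 21/100 + 9/25 + 21/50 + 29/50 + 1 = 257/100 = 2.57 bits/symbol.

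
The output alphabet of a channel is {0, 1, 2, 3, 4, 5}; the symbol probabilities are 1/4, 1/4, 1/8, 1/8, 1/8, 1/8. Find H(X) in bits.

Each probability is a power of 1/2, so log₂(1/p) is an integer.
H = Σ p·log₂(1/p) = 1/4·2 + 1/4·2 + 1/8·3 + 1/8·3 + 1/8·3 + 1/8·3 = 2.5 bits.

2.5 bits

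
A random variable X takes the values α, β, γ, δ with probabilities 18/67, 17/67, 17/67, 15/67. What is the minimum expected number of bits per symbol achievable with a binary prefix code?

Repeatedly combine the two least-probable nodes; the expected code length is the sum of the merged weights.
merge 15/67 + 17/67 → 32/67
merge 17/67 + 18/67 → 35/67
merge 32/67 + 35/67 → 1
L = 32/67 + 35/67 + 1 = 2 bits/symbol.

2 bits/symbol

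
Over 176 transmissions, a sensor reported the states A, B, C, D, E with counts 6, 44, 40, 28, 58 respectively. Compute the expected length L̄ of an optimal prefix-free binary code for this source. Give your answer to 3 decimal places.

Probabilities are the counts divided by 176.
Repeatedly combine the two least-probable nodes; the expected code length is the sum of the merged weights.
merge 3/88 + 7/44 → 17/88
merge 17/88 + 5/22 → 37/88
merge 1/4 + 29/88 → 51/88
merge 37/88 + 51/88 → 1
L = 17/88 + 37/88 + 51/88 + 1 = 193/88 ≈ 2.193 bits/symbol.

2.193 bits/symbol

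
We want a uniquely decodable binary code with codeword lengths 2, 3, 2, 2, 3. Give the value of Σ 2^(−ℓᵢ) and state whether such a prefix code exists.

1; yes

With common denominator 2^3 = 8: Σ 2^(−ℓᵢ) = 2/8 + 1/8 + 2/8 + 2/8 + 1/8 = 8/8 = 1.
Kraft's inequality requires Σ ≤ 1; here Σ = 1 ≤ 1, so such a prefix code exists.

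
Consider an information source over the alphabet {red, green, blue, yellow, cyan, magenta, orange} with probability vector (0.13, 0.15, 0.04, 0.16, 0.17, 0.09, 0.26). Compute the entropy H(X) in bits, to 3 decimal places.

2.654 bits

H = −Σ pᵢ log₂ pᵢ.
−0.13·log₂(0.13) = 0.3826
−0.15·log₂(0.15) = 0.4105
−0.04·log₂(0.04) = 0.1858
−0.16·log₂(0.16) = 0.4230
−0.17·log₂(0.17) = 0.4346
−0.09·log₂(0.09) = 0.3127
−0.26·log₂(0.26) = 0.5053
Sum ≈ 2.6545 → 2.654 bits.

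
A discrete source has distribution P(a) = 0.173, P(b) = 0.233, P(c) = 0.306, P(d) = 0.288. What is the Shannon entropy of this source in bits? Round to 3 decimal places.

1.968 bits

H = −Σ pᵢ log₂ pᵢ.
−0.173·log₂(0.173) = 0.4379
−0.233·log₂(0.233) = 0.4897
−0.306·log₂(0.306) = 0.5228
−0.288·log₂(0.288) = 0.5172
Sum ≈ 1.9675 → 1.968 bits.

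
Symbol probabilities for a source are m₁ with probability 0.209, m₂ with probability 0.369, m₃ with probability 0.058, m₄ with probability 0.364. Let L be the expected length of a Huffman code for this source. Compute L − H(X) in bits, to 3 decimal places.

Entropy H = −Σ p log₂ p ≈ 1.7717 bits.
Huffman merges: 29/500+209/1000→267/1000; 267/1000+91/250→631/1000; 369/1000+631/1000→1. L = 949/500 ≈ 1.8980.
L − H = 1.8980 − 1.7717 = 0.126 bits.

0.126 bits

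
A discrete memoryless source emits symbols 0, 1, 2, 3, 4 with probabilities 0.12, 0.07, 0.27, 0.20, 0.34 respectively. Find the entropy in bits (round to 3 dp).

H = −Σ pᵢ log₂ pᵢ.
−0.12·log₂(0.12) = 0.3671
−0.07·log₂(0.07) = 0.2686
−0.27·log₂(0.27) = 0.5100
−0.20·log₂(0.20) = 0.4644
−0.34·log₂(0.34) = 0.5292
Sum ≈ 2.1392 → 2.139 bits.

2.139 bits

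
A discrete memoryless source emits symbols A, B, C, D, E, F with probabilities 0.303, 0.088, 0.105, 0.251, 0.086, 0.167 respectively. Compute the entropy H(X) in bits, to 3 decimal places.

H = −Σ pᵢ log₂ pᵢ.
−0.303·log₂(0.303) = 0.5220
−0.088·log₂(0.088) = 0.3086
−0.105·log₂(0.105) = 0.3414
−0.251·log₂(0.251) = 0.5006
−0.086·log₂(0.086) = 0.3044
−0.167·log₂(0.167) = 0.4312
Sum ≈ 2.4081 → 2.408 bits.

2.408 bits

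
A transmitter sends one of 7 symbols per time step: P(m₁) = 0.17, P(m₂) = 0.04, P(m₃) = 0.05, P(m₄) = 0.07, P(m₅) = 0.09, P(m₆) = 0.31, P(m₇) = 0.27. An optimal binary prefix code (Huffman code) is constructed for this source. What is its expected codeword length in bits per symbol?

2.5 bits/symbol

Repeatedly combine the two least-probable nodes; the expected code length is the sum of the merged weights.
merge 1/25 + 1/20 → 9/100
merge 7/100 + 9/100 → 4/25
merge 9/100 + 4/25 → 1/4
merge 17/100 + 1/4 → 21/50
merge 27/100 + 31/100 → 29/50
merge 21/50 + 29/50 → 1
L = 9/100 + 4/25 + 1/4 + 21/50 + 29/50 + 1 = 5/2 = 2.5 bits/symbol.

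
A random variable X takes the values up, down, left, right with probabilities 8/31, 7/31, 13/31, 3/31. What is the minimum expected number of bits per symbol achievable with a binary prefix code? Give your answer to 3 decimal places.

Repeatedly combine the two least-probable nodes; the expected code length is the sum of the merged weights.
merge 3/31 + 7/31 → 10/31
merge 8/31 + 10/31 → 18/31
merge 13/31 + 18/31 → 1
L = 10/31 + 18/31 + 1 = 59/31 ≈ 1.903 bits/symbol.

1.903 bits/symbol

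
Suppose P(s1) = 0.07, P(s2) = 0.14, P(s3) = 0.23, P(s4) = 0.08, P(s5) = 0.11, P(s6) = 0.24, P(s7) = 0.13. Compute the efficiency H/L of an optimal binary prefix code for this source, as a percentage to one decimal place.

Entropy H = −Σ p log₂ p ≈ 2.6719 bits.
Huffman merges: 7/100+2/25→3/20; 11/100+13/100→6/25; 7/50+3/20→29/100; 23/100+6/25→47/100; 6/25+29/100→53/100; 47/100+53/100→1. L = 67/25 ≈ 2.6800.
Efficiency = H/L = 2.6719/2.6800 = 99.7%.

99.7%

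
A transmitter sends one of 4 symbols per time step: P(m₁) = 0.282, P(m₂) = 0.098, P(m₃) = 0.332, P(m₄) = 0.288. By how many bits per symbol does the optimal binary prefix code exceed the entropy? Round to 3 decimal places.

Entropy H = −Σ p log₂ p ≈ 1.8887 bits.
Huffman merges: 49/500+141/500→19/50; 36/125+83/250→31/50; 19/50+31/50→1. L = 2 ≈ 2.0000.
L − H = 2.0000 − 1.8887 = 0.111 bits.

0.111 bits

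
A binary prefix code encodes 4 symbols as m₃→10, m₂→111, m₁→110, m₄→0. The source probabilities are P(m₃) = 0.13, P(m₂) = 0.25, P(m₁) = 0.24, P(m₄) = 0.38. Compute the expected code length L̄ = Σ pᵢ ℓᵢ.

2.11 bits/symbol

L̄ = Σ pᵢ·ℓᵢ = 0.13·2 + 0.25·3 + 0.24·3 + 0.38·1 = 2.11 bits/symbol.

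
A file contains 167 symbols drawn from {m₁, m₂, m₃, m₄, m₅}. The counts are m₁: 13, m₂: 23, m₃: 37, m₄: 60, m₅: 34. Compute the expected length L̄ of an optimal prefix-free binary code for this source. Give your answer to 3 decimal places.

Probabilities are the counts divided by 167.
Repeatedly combine the two least-probable nodes; the expected code length is the sum of the merged weights.
merge 13/167 + 23/167 → 36/167
merge 34/167 + 36/167 → 70/167
merge 37/167 + 60/167 → 97/167
merge 70/167 + 97/167 → 1
L = 36/167 + 70/167 + 97/167 + 1 = 370/167 ≈ 2.216 bits/symbol.

2.216 bits/symbol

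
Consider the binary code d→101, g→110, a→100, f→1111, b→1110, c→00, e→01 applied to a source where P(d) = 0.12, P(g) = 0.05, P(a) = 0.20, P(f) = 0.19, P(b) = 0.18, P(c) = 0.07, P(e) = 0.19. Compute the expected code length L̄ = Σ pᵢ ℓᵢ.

L̄ = Σ pᵢ·ℓᵢ = 0.12·3 + 0.05·3 + 0.20·3 + 0.19·4 + 0.18·4 + 0.07·2 + 0.19·2 = 3.11 bits/symbol.

3.11 bits/symbol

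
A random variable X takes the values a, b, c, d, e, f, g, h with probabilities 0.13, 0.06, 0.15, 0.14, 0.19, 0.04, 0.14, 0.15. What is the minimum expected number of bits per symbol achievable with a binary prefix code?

Repeatedly combine the two least-probable nodes; the expected code length is the sum of the merged weights.
merge 1/25 + 3/50 → 1/10
merge 1/10 + 13/100 → 23/100
merge 7/50 + 7/50 → 7/25
merge 3/20 + 3/20 → 3/10
merge 19/100 + 23/100 → 21/50
merge 7/25 + 3/10 → 29/50
merge 21/50 + 29/50 → 1
L = 1/10 + 23/100 + 7/25 + 3/10 + 21/50 + 29/50 + 1 = 291/100 = 2.91 bits/symbol.

2.91 bits/symbol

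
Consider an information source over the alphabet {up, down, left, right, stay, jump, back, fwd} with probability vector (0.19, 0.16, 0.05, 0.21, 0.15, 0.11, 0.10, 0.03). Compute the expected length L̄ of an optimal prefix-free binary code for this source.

Repeatedly combine the two least-probable nodes; the expected code length is the sum of the merged weights.
merge 3/100 + 1/20 → 2/25
merge 2/25 + 1/10 → 9/50
merge 11/100 + 3/20 → 13/50
merge 4/25 + 9/50 → 17/50
merge 19/100 + 21/100 → 2/5
merge 13/50 + 17/50 → 3/5
merge 2/5 + 3/5 → 1
L = 2/25 + 9/50 + 13/50 + 17/50 + 2/5 + 3/5 + 1 = 143/50 = 2.86 bits/symbol.

2.86 bits/symbol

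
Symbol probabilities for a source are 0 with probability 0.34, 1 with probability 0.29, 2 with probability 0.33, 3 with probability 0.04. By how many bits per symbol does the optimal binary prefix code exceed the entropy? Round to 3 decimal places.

0.229 bits

Entropy H = −Σ p log₂ p ≈ 1.7607 bits.
Huffman merges: 1/25+29/100→33/100; 33/100+33/100→33/50; 17/50+33/50→1. L = 199/100 ≈ 1.9900.
L − H = 1.9900 − 1.7607 = 0.229 bits.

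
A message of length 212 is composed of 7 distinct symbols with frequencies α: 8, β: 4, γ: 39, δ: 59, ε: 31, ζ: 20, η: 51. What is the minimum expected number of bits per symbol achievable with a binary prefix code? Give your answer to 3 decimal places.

2.505 bits/symbol

Probabilities are the counts divided by 212.
Repeatedly combine the two least-probable nodes; the expected code length is the sum of the merged weights.
merge 1/53 + 2/53 → 3/53
merge 3/53 + 5/53 → 8/53
merge 31/212 + 8/53 → 63/212
merge 39/212 + 51/212 → 45/106
merge 59/212 + 63/212 → 61/106
merge 45/106 + 61/106 → 1
L = 3/53 + 8/53 + 63/212 + 45/106 + 61/106 + 1 = 531/212 ≈ 2.505 bits/symbol.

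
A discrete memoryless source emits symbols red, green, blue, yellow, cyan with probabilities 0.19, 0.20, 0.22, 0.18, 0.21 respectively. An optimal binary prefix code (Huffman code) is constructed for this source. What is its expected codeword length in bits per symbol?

2.37 bits/symbol

Repeatedly combine the two least-probable nodes; the expected code length is the sum of the merged weights.
merge 9/50 + 19/100 → 37/100
merge 1/5 + 21/100 → 41/100
merge 11/50 + 37/100 → 59/100
merge 41/100 + 59/100 → 1
L = 37/100 + 41/100 + 59/100 + 1 = 237/100 = 2.37 bits/symbol.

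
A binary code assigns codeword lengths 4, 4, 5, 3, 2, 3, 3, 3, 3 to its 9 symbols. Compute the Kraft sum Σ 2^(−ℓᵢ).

1.03125

With common denominator 2^5 = 32: Σ 2^(−ℓᵢ) = 2/32 + 2/32 + 1/32 + 4/32 + 8/32 + 4/32 + 4/32 + 4/32 + 4/32 = 33/32 = 1.03125.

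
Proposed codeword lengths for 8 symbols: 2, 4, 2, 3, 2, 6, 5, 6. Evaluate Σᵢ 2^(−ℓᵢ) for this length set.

With common denominator 2^6 = 64: Σ 2^(−ℓᵢ) = 16/64 + 4/64 + 16/64 + 8/64 + 16/64 + 1/64 + 2/64 + 1/64 = 64/64 = 1.

1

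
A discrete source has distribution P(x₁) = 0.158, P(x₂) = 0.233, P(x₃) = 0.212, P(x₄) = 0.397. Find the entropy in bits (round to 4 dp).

1.9138 bits

H = −Σ pᵢ log₂ pᵢ.
−0.158·log₂(0.158) = 0.4206
−0.233·log₂(0.233) = 0.4897
−0.212·log₂(0.212) = 0.4744
−0.397·log₂(0.397) = 0.5291
Sum ≈ 1.9138 → 1.9138 bits.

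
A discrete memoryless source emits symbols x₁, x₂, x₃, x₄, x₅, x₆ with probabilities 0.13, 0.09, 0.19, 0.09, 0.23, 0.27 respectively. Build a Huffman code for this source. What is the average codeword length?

2.49 bits/symbol

Repeatedly combine the two least-probable nodes; the expected code length is the sum of the merged weights.
merge 9/100 + 9/100 → 9/50
merge 13/100 + 9/50 → 31/100
merge 19/100 + 23/100 → 21/50
merge 27/100 + 31/100 → 29/50
merge 21/50 + 29/50 → 1
L = 9/50 + 31/100 + 21/50 + 29/50 + 1 = 249/100 = 2.49 bits/symbol.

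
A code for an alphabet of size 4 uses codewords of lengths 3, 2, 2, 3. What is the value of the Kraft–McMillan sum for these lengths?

With common denominator 2^3 = 8: Σ 2^(−ℓᵢ) = 1/8 + 2/8 + 2/8 + 1/8 = 6/8 = 0.75.

0.75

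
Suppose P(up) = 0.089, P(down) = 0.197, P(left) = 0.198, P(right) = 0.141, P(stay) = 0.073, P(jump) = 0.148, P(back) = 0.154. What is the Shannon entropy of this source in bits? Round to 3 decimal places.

H = −Σ pᵢ log₂ pᵢ.
−0.089·log₂(0.089) = 0.3106
−0.197·log₂(0.197) = 0.4617
−0.198·log₂(0.198) = 0.4626
−0.141·log₂(0.141) = 0.3985
−0.073·log₂(0.073) = 0.2756
−0.148·log₂(0.148) = 0.4079
−0.154·log₂(0.154) = 0.4156
Sum ≈ 2.7327 → 2.733 bits.

2.733 bits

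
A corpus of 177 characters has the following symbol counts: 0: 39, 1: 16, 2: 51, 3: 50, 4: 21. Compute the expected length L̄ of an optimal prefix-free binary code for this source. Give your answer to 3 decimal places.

2.209 bits/symbol

Probabilities are the counts divided by 177.
Repeatedly combine the two least-probable nodes; the expected code length is the sum of the merged weights.
merge 16/177 + 7/59 → 37/177
merge 37/177 + 13/59 → 76/177
merge 50/177 + 17/59 → 101/177
merge 76/177 + 101/177 → 1
L = 37/177 + 76/177 + 101/177 + 1 = 391/177 ≈ 2.209 bits/symbol.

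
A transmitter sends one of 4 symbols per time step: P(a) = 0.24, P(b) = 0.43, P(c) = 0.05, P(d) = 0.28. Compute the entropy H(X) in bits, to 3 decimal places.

H = −Σ pᵢ log₂ pᵢ.
−0.24·log₂(0.24) = 0.4941
−0.43·log₂(0.43) = 0.5236
−0.05·log₂(0.05) = 0.2161
−0.28·log₂(0.28) = 0.5142
Sum ≈ 1.7480 → 1.748 bits.

1.748 bits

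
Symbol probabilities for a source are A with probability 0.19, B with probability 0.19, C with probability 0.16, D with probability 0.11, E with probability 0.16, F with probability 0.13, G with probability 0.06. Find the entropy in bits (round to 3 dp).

H = −Σ pᵢ log₂ pᵢ.
−0.19·log₂(0.19) = 0.4552
−0.19·log₂(0.19) = 0.4552
−0.16·log₂(0.16) = 0.4230
−0.11·log₂(0.11) = 0.3503
−0.16·log₂(0.16) = 0.4230
−0.13·log₂(0.13) = 0.3826
−0.06·log₂(0.06) = 0.2435
Sum ≈ 2.7330 → 2.733 bits.

2.733 bits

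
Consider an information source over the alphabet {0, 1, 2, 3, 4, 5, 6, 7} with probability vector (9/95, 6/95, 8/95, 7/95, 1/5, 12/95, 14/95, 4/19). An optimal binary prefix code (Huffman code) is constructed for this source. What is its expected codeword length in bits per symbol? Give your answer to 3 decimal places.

Repeatedly combine the two least-probable nodes; the expected code length is the sum of the merged weights.
merge 6/95 + 7/95 → 13/95
merge 8/95 + 9/95 → 17/95
merge 12/95 + 13/95 → 5/19
merge 14/95 + 17/95 → 31/95
merge 1/5 + 4/19 → 39/95
merge 5/19 + 31/95 → 56/95
merge 39/95 + 56/95 → 1
L = 13/95 + 17/95 + 5/19 + 31/95 + 39/95 + 56/95 + 1 = 276/95 ≈ 2.905 bits/symbol.

2.905 bits/symbol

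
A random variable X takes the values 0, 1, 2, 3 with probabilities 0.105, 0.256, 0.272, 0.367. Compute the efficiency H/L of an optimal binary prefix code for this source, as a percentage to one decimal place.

Entropy H = −Σ p log₂ p ≈ 1.8863 bits.
Huffman merges: 21/200+32/125→361/1000; 34/125+361/1000→633/1000; 367/1000+633/1000→1. L = 997/500 ≈ 1.9940.
Efficiency = H/L = 1.8863/1.9940 = 94.6%.

94.6%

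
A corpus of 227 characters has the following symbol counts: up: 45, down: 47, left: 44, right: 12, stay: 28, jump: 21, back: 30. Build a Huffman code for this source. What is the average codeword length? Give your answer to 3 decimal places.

2.740 bits/symbol

Probabilities are the counts divided by 227.
Repeatedly combine the two least-probable nodes; the expected code length is the sum of the merged weights.
merge 12/227 + 21/227 → 33/227
merge 28/227 + 30/227 → 58/227
merge 33/227 + 44/227 → 77/227
merge 45/227 + 47/227 → 92/227
merge 58/227 + 77/227 → 135/227
merge 92/227 + 135/227 → 1
L = 33/227 + 58/227 + 77/227 + 92/227 + 135/227 + 1 = 622/227 ≈ 2.740 bits/symbol.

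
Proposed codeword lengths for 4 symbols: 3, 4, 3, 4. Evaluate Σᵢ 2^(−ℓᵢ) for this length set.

0.375

With common denominator 2^4 = 16: Σ 2^(−ℓᵢ) = 2/16 + 1/16 + 2/16 + 1/16 = 6/16 = 0.375.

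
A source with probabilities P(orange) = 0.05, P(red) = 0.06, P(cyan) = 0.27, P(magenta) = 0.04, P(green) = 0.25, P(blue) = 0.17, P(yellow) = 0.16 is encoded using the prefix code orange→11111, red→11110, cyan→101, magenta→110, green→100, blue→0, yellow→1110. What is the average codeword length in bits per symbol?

3.04 bits/symbol

L̄ = Σ pᵢ·ℓᵢ = 0.05·5 + 0.06·5 + 0.27·3 + 0.04·3 + 0.25·3 + 0.17·1 + 0.16·4 = 3.04 bits/symbol.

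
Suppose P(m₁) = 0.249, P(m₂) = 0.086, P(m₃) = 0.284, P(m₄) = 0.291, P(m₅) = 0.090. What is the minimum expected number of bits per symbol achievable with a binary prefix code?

Repeatedly combine the two least-probable nodes; the expected code length is the sum of the merged weights.
merge 43/500 + 9/100 → 22/125
merge 22/125 + 249/1000 → 17/40
merge 71/250 + 291/1000 → 23/40
merge 17/40 + 23/40 → 1
L = 22/125 + 17/40 + 23/40 + 1 = 272/125 = 2.176 bits/symbol.

2.176 bits/symbol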